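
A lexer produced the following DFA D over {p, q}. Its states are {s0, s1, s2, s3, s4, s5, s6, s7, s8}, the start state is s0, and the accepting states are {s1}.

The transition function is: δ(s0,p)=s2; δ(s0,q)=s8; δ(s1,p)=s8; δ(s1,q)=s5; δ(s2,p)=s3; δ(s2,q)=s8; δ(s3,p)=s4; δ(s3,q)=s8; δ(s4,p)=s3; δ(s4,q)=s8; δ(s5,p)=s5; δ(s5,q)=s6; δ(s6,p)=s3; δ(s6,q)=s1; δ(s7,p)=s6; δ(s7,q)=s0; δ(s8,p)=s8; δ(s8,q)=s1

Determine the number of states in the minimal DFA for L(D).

First remove the unreachable states {s7}; 8 states remain.
Initial partition by acceptance: {s1} | {s0,s2,s3,s4,s5,s6,s8}.
Refine {s0,s2,s3,s4,s5,s6,s8} on symbol q: members go to different blocks, giving {s0,s2,s3,s4,s5} and {s6,s8}.
On input p, block {s6,s8} splits into {s6} and {s8}.
On input q, block {s0,s2,s3,s4,s5} splits into {s0,s2,s3,s4} and {s5}.
The partition is now stable with 5 blocks: {s1} | {s0,s2,s3,s4} | {s6} | {s8} | {s5}.

5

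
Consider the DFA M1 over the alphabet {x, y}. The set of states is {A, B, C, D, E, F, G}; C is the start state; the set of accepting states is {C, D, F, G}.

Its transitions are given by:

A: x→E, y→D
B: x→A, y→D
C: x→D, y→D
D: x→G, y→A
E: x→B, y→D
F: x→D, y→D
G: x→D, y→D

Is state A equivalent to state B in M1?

Reachable states from the start: {A,B,C,D,E,G}. Unreachable: {F} — drop them.
P0 = {C,D,G} | {A,B,E}.
Refine {C,D,G} on symbol y: members go to different blocks, giving {C,G} and {D}.
No further refinement is possible. Final partition (3 blocks): {C,G} | {A,B,E} | {D}.
A and B lie in the same block of the stable partition, so they are equivalent — no string distinguishes them.

Yes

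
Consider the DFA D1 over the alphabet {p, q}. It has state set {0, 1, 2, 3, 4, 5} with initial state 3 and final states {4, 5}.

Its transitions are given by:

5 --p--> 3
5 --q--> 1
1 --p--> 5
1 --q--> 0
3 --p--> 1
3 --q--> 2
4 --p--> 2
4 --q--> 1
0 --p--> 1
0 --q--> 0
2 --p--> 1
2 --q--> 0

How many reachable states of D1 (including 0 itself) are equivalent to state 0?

First remove the unreachable states {4}; 5 states remain.
Initial partition by acceptance: {5} | {0,1,2,3}.
Refine {0,1,2,3} on symbol p: members go to different blocks, giving {0,2,3} and {1}.
Stable partition: {5} | {0,2,3} | {1} — 3 equivalence classes.
State 0 belongs to the block {0,2,3}, which has 3 states.

3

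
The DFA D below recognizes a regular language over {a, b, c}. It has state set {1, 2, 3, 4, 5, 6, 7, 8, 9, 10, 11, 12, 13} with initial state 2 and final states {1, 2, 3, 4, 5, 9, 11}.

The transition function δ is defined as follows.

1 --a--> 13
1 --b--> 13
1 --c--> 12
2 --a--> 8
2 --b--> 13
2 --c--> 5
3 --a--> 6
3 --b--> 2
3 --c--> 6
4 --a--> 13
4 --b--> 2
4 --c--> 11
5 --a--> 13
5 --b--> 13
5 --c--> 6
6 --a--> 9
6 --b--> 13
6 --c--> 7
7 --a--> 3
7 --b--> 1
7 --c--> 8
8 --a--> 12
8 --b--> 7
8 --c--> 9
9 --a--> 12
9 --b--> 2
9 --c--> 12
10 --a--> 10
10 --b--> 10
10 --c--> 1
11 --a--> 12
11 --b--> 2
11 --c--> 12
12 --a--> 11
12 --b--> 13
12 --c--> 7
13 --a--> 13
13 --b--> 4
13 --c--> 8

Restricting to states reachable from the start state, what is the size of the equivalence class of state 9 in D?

3

First remove the unreachable states {10}; 12 states remain.
P0 = {1,2,3,4,5,9,11} | {6,7,8,12,13}.
On input b, block {1,2,3,4,5,9,11} splits into {3,4,9,11} and {1,2,5}.
On input c, block {3,4,9,11} splits into {3,9,11} and {4}.
On input a, block {6,7,8,12,13} splits into {6,7,12} and {8,13}.
Refine {6,7,12} on symbol b: members go to different blocks, giving {6,12} and {7}.
Refine {1,2,5} on symbol c: members go to different blocks, giving {1,5} and {2}.
Refine {8,13} on symbol a: members go to different blocks, giving {8} and {13}.
Stable partition: {3,9,11} | {6,12} | {1,5} | {4} | {8} | {7} | {2} | {13} — 8 equivalence classes.
The equivalence class containing 9 is {3,9,11}, of size 3.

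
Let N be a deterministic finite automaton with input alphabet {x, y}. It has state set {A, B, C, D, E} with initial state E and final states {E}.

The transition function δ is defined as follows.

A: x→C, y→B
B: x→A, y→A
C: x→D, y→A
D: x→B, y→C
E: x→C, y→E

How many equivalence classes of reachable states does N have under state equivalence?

Every state is reachable, so we keep all 5.
Initial partition by acceptance: {E} | {A,B,C,D}.
Stable partition: {E} | {A,B,C,D} — 2 equivalence classes.

2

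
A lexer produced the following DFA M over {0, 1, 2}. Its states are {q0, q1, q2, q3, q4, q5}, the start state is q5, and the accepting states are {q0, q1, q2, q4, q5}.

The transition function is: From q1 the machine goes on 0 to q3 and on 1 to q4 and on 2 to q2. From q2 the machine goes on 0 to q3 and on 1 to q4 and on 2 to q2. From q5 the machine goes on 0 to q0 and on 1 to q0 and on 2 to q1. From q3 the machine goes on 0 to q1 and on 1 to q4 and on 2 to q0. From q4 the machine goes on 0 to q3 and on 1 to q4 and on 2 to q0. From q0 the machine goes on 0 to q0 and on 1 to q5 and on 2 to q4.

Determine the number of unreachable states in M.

Exploring from q5, all states are eventually visited, so none are unreachable.

0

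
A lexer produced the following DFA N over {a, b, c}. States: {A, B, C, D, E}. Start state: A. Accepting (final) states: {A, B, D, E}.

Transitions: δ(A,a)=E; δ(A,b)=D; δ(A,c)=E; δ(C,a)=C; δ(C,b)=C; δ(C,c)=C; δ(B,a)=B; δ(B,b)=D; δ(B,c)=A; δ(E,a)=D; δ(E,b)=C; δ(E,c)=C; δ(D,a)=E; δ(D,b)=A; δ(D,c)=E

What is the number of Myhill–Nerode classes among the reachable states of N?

States {B} cannot be reached from the start state, so discard them.
P0 = {A,D,E} | {C}.
On input b, block {A,D,E} splits into {A,D} and {E}.
Stable partition: {A,D} | {C} | {E} — 3 equivalence classes.

3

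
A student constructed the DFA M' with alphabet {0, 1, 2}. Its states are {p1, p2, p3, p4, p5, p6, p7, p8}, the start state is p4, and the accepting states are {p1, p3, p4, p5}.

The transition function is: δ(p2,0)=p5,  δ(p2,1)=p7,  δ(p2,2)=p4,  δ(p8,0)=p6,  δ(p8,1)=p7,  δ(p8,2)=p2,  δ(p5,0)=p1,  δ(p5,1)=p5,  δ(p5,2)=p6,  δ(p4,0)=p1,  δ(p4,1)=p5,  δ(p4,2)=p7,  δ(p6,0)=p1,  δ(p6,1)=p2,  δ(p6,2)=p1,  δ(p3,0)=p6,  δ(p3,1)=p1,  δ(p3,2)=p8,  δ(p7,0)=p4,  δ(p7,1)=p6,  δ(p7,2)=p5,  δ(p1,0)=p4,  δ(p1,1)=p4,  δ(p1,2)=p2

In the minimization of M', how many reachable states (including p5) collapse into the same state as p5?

3

First remove the unreachable states {p3,p8}; 6 states remain.
Initial partition by acceptance: {p1,p4,p5} | {p2,p6,p7}.
The partition is now stable with 2 blocks: {p1,p4,p5} | {p2,p6,p7}.
State p5 belongs to the block {p1,p4,p5}, which has 3 states.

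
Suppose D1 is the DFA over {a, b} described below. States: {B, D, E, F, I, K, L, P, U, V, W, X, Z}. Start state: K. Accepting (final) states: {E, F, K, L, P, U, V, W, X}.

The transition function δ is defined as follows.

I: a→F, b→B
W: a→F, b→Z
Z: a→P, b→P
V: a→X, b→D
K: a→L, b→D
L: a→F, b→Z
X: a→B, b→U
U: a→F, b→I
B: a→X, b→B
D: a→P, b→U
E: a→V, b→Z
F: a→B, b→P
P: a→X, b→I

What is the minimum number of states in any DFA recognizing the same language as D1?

6

First remove the unreachable states {E,V,W}; 10 states remain.
P0 = {F,K,L,P,U,X} | {B,D,I,Z}.
Refine {F,K,L,P,U,X} on symbol a: members go to different blocks, giving {K,L,P,U} and {F,X}.
Split {K,L,P,U} by δ(·,a) → {L,P,U} and {K}.
Refine {B,D,I,Z} on symbol a: members go to different blocks, giving {B,I} and {D,Z}.
Refine {L,P,U} on symbol b: members go to different blocks, giving {P,U} and {L}.
No further refinement is possible. Final partition (6 blocks): {P,U} | {B,I} | {F,X} | {K} | {D,Z} | {L}.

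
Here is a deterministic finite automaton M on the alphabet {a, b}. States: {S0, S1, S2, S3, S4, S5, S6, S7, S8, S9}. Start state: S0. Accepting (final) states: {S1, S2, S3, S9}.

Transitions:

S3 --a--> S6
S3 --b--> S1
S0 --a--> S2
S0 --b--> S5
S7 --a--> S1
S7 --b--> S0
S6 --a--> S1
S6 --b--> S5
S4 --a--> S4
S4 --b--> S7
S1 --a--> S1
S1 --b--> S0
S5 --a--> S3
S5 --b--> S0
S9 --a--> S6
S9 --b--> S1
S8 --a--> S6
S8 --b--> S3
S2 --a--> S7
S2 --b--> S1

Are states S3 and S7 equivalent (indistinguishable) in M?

Reachable states from the start: {S0,S1,S2,S3,S5,S6,S7}. Unreachable: {S4,S8,S9} — drop them.
Initial partition by acceptance: {S1,S2,S3} | {S0,S5,S6,S7}.
On input a, block {S1,S2,S3} splits into {S2,S3} and {S1}.
Refine {S0,S5,S6,S7} on symbol a: members go to different blocks, giving {S0,S5} and {S6,S7}.
Stable partition: {S2,S3} | {S0,S5} | {S1} | {S6,S7} — 4 equivalence classes.
S3 and S7 end up in different blocks, so they are distinguishable. For instance, the string 'ε' is accepted from only S3.

No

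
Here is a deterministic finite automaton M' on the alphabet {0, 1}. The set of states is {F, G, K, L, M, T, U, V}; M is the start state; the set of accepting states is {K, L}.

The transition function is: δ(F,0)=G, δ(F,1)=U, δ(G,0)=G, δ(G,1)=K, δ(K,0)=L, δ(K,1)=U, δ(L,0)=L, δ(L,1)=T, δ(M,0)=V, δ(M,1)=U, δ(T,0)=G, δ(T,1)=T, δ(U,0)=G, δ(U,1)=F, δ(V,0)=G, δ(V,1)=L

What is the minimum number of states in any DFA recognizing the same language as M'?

3

All states are reachable from the start state.
Initial partition by acceptance: {K,L} | {F,G,M,T,U,V}.
Refine {F,G,M,T,U,V} on symbol 1: members go to different blocks, giving {F,M,T,U} and {G,V}.
The partition is now stable with 3 blocks: {K,L} | {F,M,T,U} | {G,V}.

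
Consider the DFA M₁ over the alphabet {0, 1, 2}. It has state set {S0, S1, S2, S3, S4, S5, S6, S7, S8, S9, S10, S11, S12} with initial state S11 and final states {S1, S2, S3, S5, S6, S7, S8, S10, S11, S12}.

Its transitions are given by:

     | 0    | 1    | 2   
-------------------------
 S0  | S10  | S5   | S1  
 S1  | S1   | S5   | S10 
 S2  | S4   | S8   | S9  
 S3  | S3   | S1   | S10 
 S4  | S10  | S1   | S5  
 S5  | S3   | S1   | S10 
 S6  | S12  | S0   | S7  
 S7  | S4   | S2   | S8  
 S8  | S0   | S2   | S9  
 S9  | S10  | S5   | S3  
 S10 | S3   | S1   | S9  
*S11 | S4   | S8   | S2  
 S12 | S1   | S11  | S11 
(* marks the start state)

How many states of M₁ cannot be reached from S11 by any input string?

Starting at S11 and following transitions, the reachable set is {S0, S1, S2, S3, S4, S5, S8, S9, S10, S11}. That leaves S6, S7, S12 unreachable — 3 in total.

3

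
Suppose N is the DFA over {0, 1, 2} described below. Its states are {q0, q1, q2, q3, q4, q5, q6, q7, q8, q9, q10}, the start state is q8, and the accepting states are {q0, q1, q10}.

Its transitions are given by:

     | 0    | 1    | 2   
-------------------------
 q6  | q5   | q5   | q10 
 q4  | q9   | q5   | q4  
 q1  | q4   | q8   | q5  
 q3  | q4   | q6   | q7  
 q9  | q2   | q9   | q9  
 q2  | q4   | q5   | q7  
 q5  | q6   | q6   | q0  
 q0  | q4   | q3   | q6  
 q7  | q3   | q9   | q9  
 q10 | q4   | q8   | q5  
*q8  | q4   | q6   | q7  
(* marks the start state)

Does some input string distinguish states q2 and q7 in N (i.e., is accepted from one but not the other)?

States {q1} cannot be reached from the start state, so discard them.
Start with accepting vs non-accepting: {q0,q10} | {q2,q3,q4,q5,q6,q7,q8,q9}.
On input 2, block {q2,q3,q4,q5,q6,q7,q8,q9} splits into {q2,q3,q4,q7,q8,q9} and {q5,q6}.
Split {q2,q3,q4,q7,q8,q9} by δ(·,1) → {q2,q3,q4,q8} and {q7,q9}.
On input 0, block {q2,q3,q4,q8} splits into {q2,q3,q8} and {q4}.
Stable partition: {q0,q10} | {q2,q3,q8} | {q5,q6} | {q7,q9} | {q4} — 5 equivalence classes.
q2 and q7 end up in different blocks, so they are distinguishable. For instance, the string '12' is accepted from only q2.

Yes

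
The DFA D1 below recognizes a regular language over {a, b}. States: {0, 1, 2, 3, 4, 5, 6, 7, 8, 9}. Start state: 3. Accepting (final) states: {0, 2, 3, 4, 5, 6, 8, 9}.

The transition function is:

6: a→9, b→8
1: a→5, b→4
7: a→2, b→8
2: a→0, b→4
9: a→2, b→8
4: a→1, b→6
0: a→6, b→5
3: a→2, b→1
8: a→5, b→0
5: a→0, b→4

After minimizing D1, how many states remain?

First remove the unreachable states {7}; 9 states remain.
Initial partition by acceptance: {0,2,3,4,5,6,8,9} | {1}.
Refine {0,2,3,4,5,6,8,9} on symbol a: members go to different blocks, giving {0,2,3,5,6,8,9} and {4}.
On input b, block {0,2,3,5,6,8,9} splits into {0,6,8,9} and {2,5} and {3}.
On input a, block {0,6,8,9} splits into {0,6} and {8,9}.
Split {0,6} by δ(·,a) → {0} and {6}.
Split {8,9} by δ(·,b) → {8} and {9}.
The partition is now stable with 8 blocks: {0} | {1} | {4} | {2,5} | {3} | {8} | {6} | {9}.

8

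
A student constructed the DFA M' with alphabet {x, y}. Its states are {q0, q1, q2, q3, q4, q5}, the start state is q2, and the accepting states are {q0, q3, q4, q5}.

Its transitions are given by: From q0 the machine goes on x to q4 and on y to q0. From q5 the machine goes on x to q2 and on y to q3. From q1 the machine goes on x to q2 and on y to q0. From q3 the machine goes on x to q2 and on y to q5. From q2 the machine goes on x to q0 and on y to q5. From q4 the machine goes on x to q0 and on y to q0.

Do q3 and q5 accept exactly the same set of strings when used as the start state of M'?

Yes

First remove the unreachable states {q1}; 5 states remain.
P0 = {q0,q3,q4,q5} | {q2}.
Refine {q0,q3,q4,q5} on symbol x: members go to different blocks, giving {q0,q4} and {q3,q5}.
No further refinement is possible. Final partition (3 blocks): {q0,q4} | {q2} | {q3,q5}.
q3 and q5 lie in the same block of the stable partition, so they are equivalent — no string distinguishes them.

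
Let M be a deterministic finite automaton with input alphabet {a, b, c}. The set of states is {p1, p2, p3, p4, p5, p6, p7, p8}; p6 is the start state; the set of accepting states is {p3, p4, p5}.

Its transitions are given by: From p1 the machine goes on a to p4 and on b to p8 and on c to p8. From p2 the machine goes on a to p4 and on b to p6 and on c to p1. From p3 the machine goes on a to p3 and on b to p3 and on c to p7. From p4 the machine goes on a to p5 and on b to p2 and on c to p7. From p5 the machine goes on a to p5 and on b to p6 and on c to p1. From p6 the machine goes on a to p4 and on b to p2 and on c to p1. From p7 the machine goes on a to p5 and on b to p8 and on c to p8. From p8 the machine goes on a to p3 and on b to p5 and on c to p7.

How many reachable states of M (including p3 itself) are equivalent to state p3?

1

All states are reachable from the start state.
Initial partition by acceptance: {p3,p4,p5} | {p1,p2,p6,p7,p8}.
Refine {p3,p4,p5} on symbol b: members go to different blocks, giving {p4,p5} and {p3}.
Split {p1,p2,p6,p7,p8} by δ(·,a) → {p1,p2,p6,p7} and {p8}.
Split {p1,p2,p6,p7} by δ(·,b) → {p1,p7} and {p2,p6}.
The partition is now stable with 5 blocks: {p4,p5} | {p1,p7} | {p3} | {p8} | {p2,p6}.
State p3 belongs to the block {p3}, which has 1 states.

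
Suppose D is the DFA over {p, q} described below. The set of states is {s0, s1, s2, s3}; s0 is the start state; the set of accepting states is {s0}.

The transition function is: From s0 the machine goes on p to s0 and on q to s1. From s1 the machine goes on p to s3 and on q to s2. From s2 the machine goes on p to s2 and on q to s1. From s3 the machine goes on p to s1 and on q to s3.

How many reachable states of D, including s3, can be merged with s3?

3

All states are reachable from the start state.
Initial partition by acceptance: {s0} | {s1,s2,s3}.
No further refinement is possible. Final partition (2 blocks): {s0} | {s1,s2,s3}.
The equivalence class containing s3 is {s1,s2,s3}, of size 3.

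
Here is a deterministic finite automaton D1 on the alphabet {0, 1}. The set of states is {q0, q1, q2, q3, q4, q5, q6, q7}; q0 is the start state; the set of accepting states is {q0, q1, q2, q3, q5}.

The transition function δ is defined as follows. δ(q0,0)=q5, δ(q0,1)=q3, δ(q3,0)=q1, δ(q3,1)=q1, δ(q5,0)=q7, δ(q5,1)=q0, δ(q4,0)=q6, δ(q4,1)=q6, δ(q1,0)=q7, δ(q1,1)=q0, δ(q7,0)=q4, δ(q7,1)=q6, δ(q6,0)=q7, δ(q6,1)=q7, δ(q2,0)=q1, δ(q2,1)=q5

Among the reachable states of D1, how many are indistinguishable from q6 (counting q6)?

3

Reachable states from the start: {q0,q1,q3,q4,q5,q6,q7}. Unreachable: {q2} — drop them.
Start with accepting vs non-accepting: {q0,q1,q3,q5} | {q4,q6,q7}.
Refine {q0,q1,q3,q5} on symbol 0: members go to different blocks, giving {q0,q3} and {q1,q5}.
On input 1, block {q0,q3} splits into {q0} and {q3}.
Stable partition: {q0} | {q4,q6,q7} | {q1,q5} | {q3} — 4 equivalence classes.
The equivalence class containing q6 is {q4,q6,q7}, of size 3.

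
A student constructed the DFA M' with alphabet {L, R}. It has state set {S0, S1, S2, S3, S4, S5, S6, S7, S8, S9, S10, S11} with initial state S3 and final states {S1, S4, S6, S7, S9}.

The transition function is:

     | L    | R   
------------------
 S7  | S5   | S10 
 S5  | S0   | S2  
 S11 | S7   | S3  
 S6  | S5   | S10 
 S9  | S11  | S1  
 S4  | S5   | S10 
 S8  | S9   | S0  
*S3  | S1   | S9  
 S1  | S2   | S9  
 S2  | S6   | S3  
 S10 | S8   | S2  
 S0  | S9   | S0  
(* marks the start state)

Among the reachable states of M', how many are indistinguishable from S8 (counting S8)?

Reachable states from the start: {S0,S1,S2,S3,S5,S6,S7,S8,S9,S10,S11}. Unreachable: {S4} — drop them.
P0 = {S1,S6,S7,S9} | {S0,S2,S3,S5,S8,S10,S11}.
Split {S1,S6,S7,S9} by δ(·,R) → {S1,S9} and {S6,S7}.
Refine {S0,S2,S3,S5,S8,S10,S11} on symbol L: members go to different blocks, giving {S0,S3,S8} and {S2,S11} and {S5,S10}.
Refine {S0,S3,S8} on symbol R: members go to different blocks, giving {S0,S8} and {S3}.
Stable partition: {S1,S9} | {S0,S8} | {S6,S7} | {S2,S11} | {S5,S10} | {S3} — 6 equivalence classes.
State S8 belongs to the block {S0,S8}, which has 2 states.

2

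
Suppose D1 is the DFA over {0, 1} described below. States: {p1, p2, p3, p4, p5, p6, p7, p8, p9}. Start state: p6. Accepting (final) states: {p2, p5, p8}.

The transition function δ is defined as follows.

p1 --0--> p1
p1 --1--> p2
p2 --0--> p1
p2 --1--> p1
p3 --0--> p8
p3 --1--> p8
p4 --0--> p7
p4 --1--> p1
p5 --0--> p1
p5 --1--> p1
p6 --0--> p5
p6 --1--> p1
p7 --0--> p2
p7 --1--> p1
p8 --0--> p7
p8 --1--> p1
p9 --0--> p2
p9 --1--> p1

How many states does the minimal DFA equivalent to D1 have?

States {p3,p4,p7,p8,p9} cannot be reached from the start state, so discard them.
P0 = {p2,p5} | {p1,p6}.
Split {p1,p6} by δ(·,0) → {p1} and {p6}.
Stable partition: {p2,p5} | {p1} | {p6} — 3 equivalence classes.

3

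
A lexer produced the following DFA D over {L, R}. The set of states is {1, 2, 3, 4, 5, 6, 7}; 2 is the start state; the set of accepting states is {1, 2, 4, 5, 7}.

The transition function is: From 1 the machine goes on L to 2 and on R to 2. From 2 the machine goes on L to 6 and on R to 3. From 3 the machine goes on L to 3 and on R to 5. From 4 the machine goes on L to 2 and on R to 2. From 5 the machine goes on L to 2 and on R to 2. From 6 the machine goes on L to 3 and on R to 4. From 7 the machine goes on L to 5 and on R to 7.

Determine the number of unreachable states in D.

BFS from 2 reaches {2, 3, 4, 5, 6}; the 2 state(s) 1, 7 are never visited.

2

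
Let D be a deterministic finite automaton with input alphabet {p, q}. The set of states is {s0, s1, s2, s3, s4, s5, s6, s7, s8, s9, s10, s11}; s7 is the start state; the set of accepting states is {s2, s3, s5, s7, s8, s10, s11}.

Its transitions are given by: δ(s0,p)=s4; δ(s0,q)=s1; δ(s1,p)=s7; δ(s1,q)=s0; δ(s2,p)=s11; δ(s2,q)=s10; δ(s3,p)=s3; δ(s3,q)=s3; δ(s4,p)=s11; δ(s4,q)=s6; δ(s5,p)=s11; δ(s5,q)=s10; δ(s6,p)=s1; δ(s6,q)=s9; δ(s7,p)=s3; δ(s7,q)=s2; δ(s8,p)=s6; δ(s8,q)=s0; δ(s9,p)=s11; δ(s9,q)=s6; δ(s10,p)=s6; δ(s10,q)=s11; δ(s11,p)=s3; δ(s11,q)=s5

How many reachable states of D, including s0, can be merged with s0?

2

States {s8} cannot be reached from the start state, so discard them.
Initial partition by acceptance: {s2,s3,s5,s7,s10,s11} | {s0,s1,s4,s6,s9}.
On input p, block {s2,s3,s5,s7,s10,s11} splits into {s2,s3,s5,s7,s11} and {s10}.
Split {s2,s3,s5,s7,s11} by δ(·,q) → {s3,s7,s11} and {s2,s5}.
On input q, block {s3,s7,s11} splits into {s7,s11} and {s3}.
Refine {s0,s1,s4,s6,s9} on symbol p: members go to different blocks, giving {s1,s4,s9} and {s0,s6}.
No further refinement is possible. Final partition (6 blocks): {s7,s11} | {s1,s4,s9} | {s10} | {s2,s5} | {s3} | {s0,s6}.
The equivalence class containing s0 is {s0,s6}, of size 2.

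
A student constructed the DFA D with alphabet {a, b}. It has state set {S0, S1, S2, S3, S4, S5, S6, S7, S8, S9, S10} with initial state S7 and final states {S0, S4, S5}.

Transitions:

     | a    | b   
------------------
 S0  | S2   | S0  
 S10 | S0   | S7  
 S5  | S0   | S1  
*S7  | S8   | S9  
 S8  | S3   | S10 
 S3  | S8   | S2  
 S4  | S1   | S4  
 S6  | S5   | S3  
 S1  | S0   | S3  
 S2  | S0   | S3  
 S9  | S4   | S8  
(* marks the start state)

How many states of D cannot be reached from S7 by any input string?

No path from S7 leads to S5, S6; the other 9 states are all reachable.

2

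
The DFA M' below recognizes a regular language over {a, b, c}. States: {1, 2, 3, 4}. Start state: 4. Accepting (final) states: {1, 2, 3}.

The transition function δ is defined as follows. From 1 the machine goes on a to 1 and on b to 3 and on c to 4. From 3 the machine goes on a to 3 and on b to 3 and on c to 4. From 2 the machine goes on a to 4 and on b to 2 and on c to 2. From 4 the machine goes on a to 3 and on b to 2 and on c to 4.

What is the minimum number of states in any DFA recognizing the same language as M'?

First remove the unreachable states {1}; 3 states remain.
Start with accepting vs non-accepting: {2,3} | {4}.
Split {2,3} by δ(·,a) → {2} and {3}.
Stable partition: {2} | {4} | {3} — 3 equivalence classes.

3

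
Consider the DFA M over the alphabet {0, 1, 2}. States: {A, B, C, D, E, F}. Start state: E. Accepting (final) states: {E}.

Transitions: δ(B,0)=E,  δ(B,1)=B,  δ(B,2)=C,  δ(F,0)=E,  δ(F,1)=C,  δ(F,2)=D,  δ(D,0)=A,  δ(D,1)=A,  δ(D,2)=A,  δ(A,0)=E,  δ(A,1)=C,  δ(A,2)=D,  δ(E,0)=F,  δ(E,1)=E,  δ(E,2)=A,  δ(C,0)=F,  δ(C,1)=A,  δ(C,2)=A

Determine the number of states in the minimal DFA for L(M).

States {B} cannot be reached from the start state, so discard them.
Start with accepting vs non-accepting: {E} | {A,C,D,F}.
Refine {A,C,D,F} on symbol 0: members go to different blocks, giving {A,F} and {C,D}.
No further refinement is possible. Final partition (3 blocks): {E} | {A,F} | {C,D}.

3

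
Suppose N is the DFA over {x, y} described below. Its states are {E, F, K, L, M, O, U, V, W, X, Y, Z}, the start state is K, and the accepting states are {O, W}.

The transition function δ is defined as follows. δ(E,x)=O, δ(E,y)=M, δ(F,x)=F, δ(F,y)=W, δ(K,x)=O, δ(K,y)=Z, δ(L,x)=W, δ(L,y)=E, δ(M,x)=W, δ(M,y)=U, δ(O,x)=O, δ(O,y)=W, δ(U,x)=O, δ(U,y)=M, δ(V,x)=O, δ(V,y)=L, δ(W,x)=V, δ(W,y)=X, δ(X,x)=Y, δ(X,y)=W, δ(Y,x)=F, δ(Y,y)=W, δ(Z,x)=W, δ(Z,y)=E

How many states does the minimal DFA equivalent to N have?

Initial partition by acceptance: {O,W} | {E,F,K,L,M,U,V,X,Y,Z}.
On input x, block {O,W} splits into {W} and {O}.
Refine {E,F,K,L,M,U,V,X,Y,Z} on symbol x: members go to different blocks, giving {E,K,U,V} and {L,M,Z} and {F,X,Y}.
Stable partition: {W} | {E,K,U,V} | {O} | {L,M,Z} | {F,X,Y} — 5 equivalence classes.

5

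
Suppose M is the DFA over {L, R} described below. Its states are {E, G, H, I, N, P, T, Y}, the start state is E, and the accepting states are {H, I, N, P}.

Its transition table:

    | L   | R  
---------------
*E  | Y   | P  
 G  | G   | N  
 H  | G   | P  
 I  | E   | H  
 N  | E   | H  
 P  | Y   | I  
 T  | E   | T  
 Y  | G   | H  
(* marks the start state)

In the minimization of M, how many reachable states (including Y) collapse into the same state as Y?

3

States {T} cannot be reached from the start state, so discard them.
Initial partition by acceptance: {H,I,N,P} | {E,G,Y}.
Stable partition: {H,I,N,P} | {E,G,Y} — 2 equivalence classes.
State Y belongs to the block {E,G,Y}, which has 3 states.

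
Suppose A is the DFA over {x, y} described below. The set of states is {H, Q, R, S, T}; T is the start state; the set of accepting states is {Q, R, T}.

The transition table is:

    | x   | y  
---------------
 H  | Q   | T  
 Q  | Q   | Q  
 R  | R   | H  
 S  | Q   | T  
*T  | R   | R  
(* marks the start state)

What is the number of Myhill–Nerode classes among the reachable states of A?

Reachable states from the start: {H,Q,R,T}. Unreachable: {S} — drop them.
Start with accepting vs non-accepting: {Q,R,T} | {H}.
Split {Q,R,T} by δ(·,y) → {Q,T} and {R}.
On input x, block {Q,T} splits into {Q} and {T}.
The partition is now stable with 4 blocks: {Q} | {H} | {R} | {T}.

4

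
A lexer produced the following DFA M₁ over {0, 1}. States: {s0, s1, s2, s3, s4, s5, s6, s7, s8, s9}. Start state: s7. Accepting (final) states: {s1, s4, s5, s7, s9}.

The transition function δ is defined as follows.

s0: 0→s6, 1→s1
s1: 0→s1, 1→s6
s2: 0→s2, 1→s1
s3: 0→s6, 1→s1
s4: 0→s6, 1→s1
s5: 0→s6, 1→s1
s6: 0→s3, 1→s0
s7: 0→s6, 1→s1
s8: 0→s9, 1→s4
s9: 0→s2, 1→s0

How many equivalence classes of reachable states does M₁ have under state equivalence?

4

Reachable states from the start: {s0,s1,s3,s6,s7}. Unreachable: {s2,s4,s5,s8,s9} — drop them.
Initial partition by acceptance: {s1,s7} | {s0,s3,s6}.
On input 0, block {s1,s7} splits into {s1} and {s7}.
Refine {s0,s3,s6} on symbol 1: members go to different blocks, giving {s0,s3} and {s6}.
Stable partition: {s1} | {s0,s3} | {s7} | {s6} — 4 equivalence classes.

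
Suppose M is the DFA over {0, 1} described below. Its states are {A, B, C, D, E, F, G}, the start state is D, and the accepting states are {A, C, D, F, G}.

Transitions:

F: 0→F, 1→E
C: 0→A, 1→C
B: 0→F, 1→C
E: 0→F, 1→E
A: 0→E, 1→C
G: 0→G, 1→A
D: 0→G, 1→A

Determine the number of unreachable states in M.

1

BFS from D reaches {A, C, D, E, F, G}; the 1 state(s) B are never visited.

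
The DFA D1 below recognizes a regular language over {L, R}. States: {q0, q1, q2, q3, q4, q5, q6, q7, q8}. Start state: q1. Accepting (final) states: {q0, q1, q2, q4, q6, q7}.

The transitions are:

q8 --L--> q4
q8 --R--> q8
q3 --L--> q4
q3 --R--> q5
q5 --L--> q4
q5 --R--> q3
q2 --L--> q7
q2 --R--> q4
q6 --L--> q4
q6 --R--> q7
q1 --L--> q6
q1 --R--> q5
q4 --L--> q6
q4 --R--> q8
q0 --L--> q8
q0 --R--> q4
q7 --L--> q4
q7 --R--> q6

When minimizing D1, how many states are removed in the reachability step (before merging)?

Starting at q1 and following transitions, the reachable set is {q1, q3, q4, q5, q6, q7, q8}. That leaves q0, q2 unreachable — 2 in total.

2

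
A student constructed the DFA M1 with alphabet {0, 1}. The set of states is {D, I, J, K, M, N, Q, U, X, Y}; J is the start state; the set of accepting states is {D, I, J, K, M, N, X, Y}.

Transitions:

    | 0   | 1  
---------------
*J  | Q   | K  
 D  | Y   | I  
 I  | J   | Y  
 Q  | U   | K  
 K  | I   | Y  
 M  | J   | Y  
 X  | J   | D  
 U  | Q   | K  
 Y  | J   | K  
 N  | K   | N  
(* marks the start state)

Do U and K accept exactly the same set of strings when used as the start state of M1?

No

First remove the unreachable states {D,M,N,X}; 6 states remain.
Initial partition by acceptance: {I,J,K,Y} | {Q,U}.
Refine {I,J,K,Y} on symbol 0: members go to different blocks, giving {I,K,Y} and {J}.
On input 0, block {I,K,Y} splits into {I,Y} and {K}.
Refine {I,Y} on symbol 1: members go to different blocks, giving {I} and {Y}.
Stable partition: {I} | {Q,U} | {J} | {K} | {Y} — 5 equivalence classes.
U and K end up in different blocks, so they are distinguishable. For instance, the string 'ε' is accepted from only K.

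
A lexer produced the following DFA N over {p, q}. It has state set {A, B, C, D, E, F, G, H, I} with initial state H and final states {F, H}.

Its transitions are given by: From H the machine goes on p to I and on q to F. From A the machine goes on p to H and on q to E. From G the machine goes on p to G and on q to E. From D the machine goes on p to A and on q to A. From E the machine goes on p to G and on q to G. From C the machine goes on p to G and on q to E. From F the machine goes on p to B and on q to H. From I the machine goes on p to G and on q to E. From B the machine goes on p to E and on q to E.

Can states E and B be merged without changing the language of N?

Yes

Reachable states from the start: {B,E,F,G,H,I}. Unreachable: {A,C,D} — drop them.
Start with accepting vs non-accepting: {F,H} | {B,E,G,I}.
Stable partition: {F,H} | {B,E,G,I} — 2 equivalence classes.
E and B lie in the same block of the stable partition, so they are equivalent — no string distinguishes them.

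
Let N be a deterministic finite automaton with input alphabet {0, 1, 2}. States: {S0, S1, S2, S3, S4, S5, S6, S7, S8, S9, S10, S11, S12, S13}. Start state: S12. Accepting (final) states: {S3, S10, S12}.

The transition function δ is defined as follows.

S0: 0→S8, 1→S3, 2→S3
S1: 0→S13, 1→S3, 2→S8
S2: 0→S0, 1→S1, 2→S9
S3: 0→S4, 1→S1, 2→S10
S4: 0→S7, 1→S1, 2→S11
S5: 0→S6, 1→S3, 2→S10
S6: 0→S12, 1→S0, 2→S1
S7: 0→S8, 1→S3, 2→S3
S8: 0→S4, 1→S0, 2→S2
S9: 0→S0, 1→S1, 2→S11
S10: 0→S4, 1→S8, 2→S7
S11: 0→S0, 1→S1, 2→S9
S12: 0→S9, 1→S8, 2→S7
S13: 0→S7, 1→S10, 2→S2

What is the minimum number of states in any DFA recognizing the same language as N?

Reachable states from the start: {S0,S1,S2,S3,S4,S7,S8,S9,S10,S11,S12,S13}. Unreachable: {S5,S6} — drop them.
Initial partition by acceptance: {S3,S10,S12} | {S0,S1,S2,S4,S7,S8,S9,S11,S13}.
Split {S3,S10,S12} by δ(·,2) → {S10,S12} and {S3}.
Split {S0,S1,S2,S4,S7,S8,S9,S11,S13} by δ(·,1) → {S2,S4,S8,S9,S11} and {S0,S1,S7} and {S13}.
On input 0, block {S2,S4,S8,S9,S11} splits into {S2,S4,S9,S11} and {S8}.
Split {S0,S1,S7} by δ(·,0) → {S0,S7} and {S1}.
The partition is now stable with 7 blocks: {S10,S12} | {S2,S4,S9,S11} | {S3} | {S0,S7} | {S13} | {S8} | {S1}.

7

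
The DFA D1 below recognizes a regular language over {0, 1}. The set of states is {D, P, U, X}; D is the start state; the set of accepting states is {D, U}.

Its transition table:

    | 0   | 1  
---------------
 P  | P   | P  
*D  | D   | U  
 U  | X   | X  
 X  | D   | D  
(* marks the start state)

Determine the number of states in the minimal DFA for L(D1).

3

Reachable states from the start: {D,U,X}. Unreachable: {P} — drop them.
Initial partition by acceptance: {D,U} | {X}.
Refine {D,U} on symbol 0: members go to different blocks, giving {U} and {D}.
No further refinement is possible. Final partition (3 blocks): {U} | {X} | {D}.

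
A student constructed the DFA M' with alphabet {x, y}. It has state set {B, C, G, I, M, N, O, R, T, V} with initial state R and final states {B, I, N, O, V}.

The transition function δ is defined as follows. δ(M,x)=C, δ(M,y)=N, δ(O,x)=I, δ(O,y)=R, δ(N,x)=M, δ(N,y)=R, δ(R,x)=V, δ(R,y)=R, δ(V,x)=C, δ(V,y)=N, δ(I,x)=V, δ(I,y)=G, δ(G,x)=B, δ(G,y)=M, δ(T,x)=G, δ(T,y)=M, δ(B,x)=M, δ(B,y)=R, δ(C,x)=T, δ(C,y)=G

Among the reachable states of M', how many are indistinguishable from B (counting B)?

States {I,O} cannot be reached from the start state, so discard them.
Start with accepting vs non-accepting: {B,N,V} | {C,G,M,R,T}.
Split {B,N,V} by δ(·,y) → {B,N} and {V}.
Refine {C,G,M,R,T} on symbol x: members go to different blocks, giving {C,M,T} and {G} and {R}.
Split {C,M,T} by δ(·,x) → {C,M} and {T}.
Split {C,M} by δ(·,x) → {M} and {C}.
The partition is now stable with 7 blocks: {B,N} | {M} | {V} | {G} | {R} | {T} | {C}.
The equivalence class containing B is {B,N}, of size 2.

2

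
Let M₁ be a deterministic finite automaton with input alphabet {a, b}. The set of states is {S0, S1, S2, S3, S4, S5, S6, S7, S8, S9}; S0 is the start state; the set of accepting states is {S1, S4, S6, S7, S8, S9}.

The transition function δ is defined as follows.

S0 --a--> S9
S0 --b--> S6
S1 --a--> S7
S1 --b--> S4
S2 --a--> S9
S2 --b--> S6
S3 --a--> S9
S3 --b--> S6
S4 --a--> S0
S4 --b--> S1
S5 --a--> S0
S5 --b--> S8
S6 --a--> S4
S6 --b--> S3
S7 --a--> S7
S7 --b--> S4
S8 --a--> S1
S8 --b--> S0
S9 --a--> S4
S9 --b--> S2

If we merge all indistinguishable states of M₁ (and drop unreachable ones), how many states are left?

States {S5,S8} cannot be reached from the start state, so discard them.
Start with accepting vs non-accepting: {S1,S4,S6,S7,S9} | {S0,S2,S3}.
Split {S1,S4,S6,S7,S9} by δ(·,a) → {S1,S6,S7,S9} and {S4}.
On input a, block {S1,S6,S7,S9} splits into {S1,S7} and {S6,S9}.
Stable partition: {S1,S7} | {S0,S2,S3} | {S4} | {S6,S9} — 4 equivalence classes.

4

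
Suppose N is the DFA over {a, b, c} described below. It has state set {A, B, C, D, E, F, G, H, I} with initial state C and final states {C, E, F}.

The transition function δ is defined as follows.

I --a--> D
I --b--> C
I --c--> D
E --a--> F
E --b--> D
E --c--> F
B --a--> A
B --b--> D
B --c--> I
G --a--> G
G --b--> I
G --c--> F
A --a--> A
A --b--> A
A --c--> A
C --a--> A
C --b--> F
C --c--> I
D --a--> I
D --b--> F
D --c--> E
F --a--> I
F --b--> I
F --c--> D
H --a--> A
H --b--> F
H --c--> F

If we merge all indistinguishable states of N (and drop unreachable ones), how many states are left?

6

Reachable states from the start: {A,C,D,E,F,I}. Unreachable: {B,G,H} — drop them.
P0 = {C,E,F} | {A,D,I}.
Split {C,E,F} by δ(·,a) → {C,F} and {E}.
On input b, block {C,F} splits into {C} and {F}.
Refine {A,D,I} on symbol b: members go to different blocks, giving {A} and {D} and {I}.
Stable partition: {C} | {A} | {E} | {F} | {D} | {I} — 6 equivalence classes.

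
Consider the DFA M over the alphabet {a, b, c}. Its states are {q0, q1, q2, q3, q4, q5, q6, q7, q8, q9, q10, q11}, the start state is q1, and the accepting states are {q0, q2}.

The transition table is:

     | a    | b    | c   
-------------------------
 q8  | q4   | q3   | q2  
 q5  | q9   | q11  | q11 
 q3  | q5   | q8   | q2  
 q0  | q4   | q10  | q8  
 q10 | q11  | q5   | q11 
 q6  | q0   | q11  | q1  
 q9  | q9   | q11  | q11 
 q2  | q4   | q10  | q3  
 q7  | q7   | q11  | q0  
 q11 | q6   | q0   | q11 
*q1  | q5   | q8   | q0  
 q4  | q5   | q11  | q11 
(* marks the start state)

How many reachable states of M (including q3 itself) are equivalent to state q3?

3

States {q7} cannot be reached from the start state, so discard them.
Initial partition by acceptance: {q0,q2} | {q1,q3,q4,q5,q6,q8,q9,q10,q11}.
On input a, block {q1,q3,q4,q5,q6,q8,q9,q10,q11} splits into {q1,q3,q4,q5,q8,q9,q10,q11} and {q6}.
Split {q1,q3,q4,q5,q8,q9,q10,q11} by δ(·,a) → {q1,q3,q4,q5,q8,q9,q10} and {q11}.
Refine {q1,q3,q4,q5,q8,q9,q10} on symbol a: members go to different blocks, giving {q1,q3,q4,q5,q8,q9} and {q10}.
Split {q1,q3,q4,q5,q8,q9} by δ(·,b) → {q1,q3,q8} and {q4,q5,q9}.
No further refinement is possible. Final partition (6 blocks): {q0,q2} | {q1,q3,q8} | {q6} | {q11} | {q10} | {q4,q5,q9}.
The equivalence class containing q3 is {q1,q3,q8}, of size 3.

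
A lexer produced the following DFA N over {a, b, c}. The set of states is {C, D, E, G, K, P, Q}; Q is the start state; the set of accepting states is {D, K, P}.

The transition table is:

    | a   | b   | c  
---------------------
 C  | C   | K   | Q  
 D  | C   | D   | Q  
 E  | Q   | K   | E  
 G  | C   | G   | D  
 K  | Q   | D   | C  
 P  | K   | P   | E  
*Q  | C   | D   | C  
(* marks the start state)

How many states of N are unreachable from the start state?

3

BFS from Q reaches {C, D, K, Q}; the 3 state(s) E, G, P are never visited.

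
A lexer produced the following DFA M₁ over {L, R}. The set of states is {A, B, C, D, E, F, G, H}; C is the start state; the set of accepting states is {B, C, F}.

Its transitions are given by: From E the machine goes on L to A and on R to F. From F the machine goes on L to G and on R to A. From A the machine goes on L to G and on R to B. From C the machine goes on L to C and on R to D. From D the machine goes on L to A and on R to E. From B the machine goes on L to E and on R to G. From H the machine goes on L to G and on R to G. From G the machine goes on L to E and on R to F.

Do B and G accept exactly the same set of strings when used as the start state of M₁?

First remove the unreachable states {H}; 7 states remain.
Initial partition by acceptance: {B,C,F} | {A,D,E,G}.
On input L, block {B,C,F} splits into {B,F} and {C}.
Refine {A,D,E,G} on symbol R: members go to different blocks, giving {A,E,G} and {D}.
The partition is now stable with 4 blocks: {B,F} | {A,E,G} | {C} | {D}.
B and G end up in different blocks, so they are distinguishable. For instance, the string 'ε' is accepted from only B.

No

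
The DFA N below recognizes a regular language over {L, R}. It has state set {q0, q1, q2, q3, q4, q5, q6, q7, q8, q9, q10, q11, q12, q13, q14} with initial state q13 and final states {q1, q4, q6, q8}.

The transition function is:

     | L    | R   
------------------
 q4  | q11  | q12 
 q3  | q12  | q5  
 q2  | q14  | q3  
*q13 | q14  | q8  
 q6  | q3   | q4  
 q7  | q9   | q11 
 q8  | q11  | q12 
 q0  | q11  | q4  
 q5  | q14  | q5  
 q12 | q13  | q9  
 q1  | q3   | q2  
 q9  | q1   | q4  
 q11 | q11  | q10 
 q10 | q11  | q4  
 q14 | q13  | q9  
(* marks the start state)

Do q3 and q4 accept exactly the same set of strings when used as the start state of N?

States {q0,q6,q7} cannot be reached from the start state, so discard them.
Initial partition by acceptance: {q1,q4,q8} | {q2,q3,q5,q9,q10,q11,q12,q13,q14}.
Split {q2,q3,q5,q9,q10,q11,q12,q13,q14} by δ(·,L) → {q2,q3,q5,q10,q11,q12,q13,q14} and {q9}.
On input R, block {q2,q3,q5,q10,q11,q12,q13,q14} splits into {q2,q3,q5,q11} and {q10,q13} and {q12,q14}.
Split {q1,q4,q8} by δ(·,R) → {q4,q8} and {q1}.
On input L, block {q2,q3,q5,q11} splits into {q2,q3,q5} and {q11}.
Split {q10,q13} by δ(·,L) → {q10} and {q13}.
The partition is now stable with 8 blocks: {q4,q8} | {q2,q3,q5} | {q9} | {q10} | {q12,q14} | {q1} | {q11} | {q13}.
q3 and q4 end up in different blocks, so they are distinguishable. For instance, the string 'ε' is accepted from only q4.

No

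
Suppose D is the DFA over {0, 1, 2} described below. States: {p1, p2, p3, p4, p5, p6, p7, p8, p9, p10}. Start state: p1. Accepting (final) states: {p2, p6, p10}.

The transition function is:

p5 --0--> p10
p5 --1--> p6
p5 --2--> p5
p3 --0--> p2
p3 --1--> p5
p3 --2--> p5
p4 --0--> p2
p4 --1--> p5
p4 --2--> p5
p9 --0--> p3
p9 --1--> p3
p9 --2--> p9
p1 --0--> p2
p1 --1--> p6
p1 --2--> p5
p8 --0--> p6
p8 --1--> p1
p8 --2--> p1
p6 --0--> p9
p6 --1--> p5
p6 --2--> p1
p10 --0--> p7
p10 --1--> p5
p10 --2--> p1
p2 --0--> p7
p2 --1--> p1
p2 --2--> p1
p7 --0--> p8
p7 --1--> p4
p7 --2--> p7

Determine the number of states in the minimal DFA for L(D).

Every state is reachable, so we keep all 10.
Initial partition by acceptance: {p2,p6,p10} | {p1,p3,p4,p5,p7,p8,p9}.
On input 0, block {p1,p3,p4,p5,p7,p8,p9} splits into {p1,p3,p4,p5,p8} and {p7,p9}.
Split {p1,p3,p4,p5,p8} by δ(·,1) → {p3,p4,p8} and {p1,p5}.
No further refinement is possible. Final partition (4 blocks): {p2,p6,p10} | {p3,p4,p8} | {p7,p9} | {p1,p5}.

4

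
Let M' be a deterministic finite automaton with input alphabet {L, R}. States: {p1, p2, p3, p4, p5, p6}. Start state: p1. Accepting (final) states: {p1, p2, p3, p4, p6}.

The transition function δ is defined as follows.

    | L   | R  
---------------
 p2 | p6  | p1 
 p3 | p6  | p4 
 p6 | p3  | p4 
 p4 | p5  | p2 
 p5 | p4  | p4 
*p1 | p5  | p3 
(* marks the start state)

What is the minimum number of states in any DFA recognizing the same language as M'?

3

All states are reachable from the start state.
Start with accepting vs non-accepting: {p1,p2,p3,p4,p6} | {p5}.
On input L, block {p1,p2,p3,p4,p6} splits into {p2,p3,p6} and {p1,p4}.
Stable partition: {p2,p3,p6} | {p5} | {p1,p4} — 3 equivalence classes.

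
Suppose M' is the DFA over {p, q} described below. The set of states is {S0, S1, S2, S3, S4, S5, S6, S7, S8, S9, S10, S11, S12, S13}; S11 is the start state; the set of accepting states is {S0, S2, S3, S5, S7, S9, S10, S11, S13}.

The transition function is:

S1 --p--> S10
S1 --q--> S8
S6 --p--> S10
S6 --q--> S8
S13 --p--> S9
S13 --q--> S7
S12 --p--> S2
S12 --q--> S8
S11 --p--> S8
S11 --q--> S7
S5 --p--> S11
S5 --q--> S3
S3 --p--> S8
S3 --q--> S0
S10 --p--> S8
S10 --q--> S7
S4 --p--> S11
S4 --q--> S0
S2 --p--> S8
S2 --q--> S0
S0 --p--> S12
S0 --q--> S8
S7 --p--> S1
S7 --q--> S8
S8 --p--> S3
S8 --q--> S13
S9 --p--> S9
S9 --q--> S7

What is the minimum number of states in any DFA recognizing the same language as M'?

5

States {S4,S5,S6} cannot be reached from the start state, so discard them.
Initial partition by acceptance: {S0,S2,S3,S7,S9,S10,S11,S13} | {S1,S8,S12}.
Refine {S0,S2,S3,S7,S9,S10,S11,S13} on symbol p: members go to different blocks, giving {S0,S2,S3,S7,S10,S11} and {S9,S13}.
Split {S0,S2,S3,S7,S10,S11} by δ(·,q) → {S2,S3,S10,S11} and {S0,S7}.
Refine {S1,S8,S12} on symbol q: members go to different blocks, giving {S1,S12} and {S8}.
The partition is now stable with 5 blocks: {S2,S3,S10,S11} | {S1,S12} | {S9,S13} | {S0,S7} | {S8}.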